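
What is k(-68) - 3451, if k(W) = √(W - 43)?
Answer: -3451 + I*√111 ≈ -3451.0 + 10.536*I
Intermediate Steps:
k(W) = √(-43 + W)
k(-68) - 3451 = √(-43 - 68) - 3451 = √(-111) - 3451 = I*√111 - 3451 = -3451 + I*√111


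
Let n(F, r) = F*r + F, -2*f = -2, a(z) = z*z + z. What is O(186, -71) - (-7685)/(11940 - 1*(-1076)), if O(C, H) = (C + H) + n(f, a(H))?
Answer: 66207061/13016 ≈ 5086.6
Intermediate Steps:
a(z) = z + z² (a(z) = z² + z = z + z²)
f = 1 (f = -½*(-2) = 1)
n(F, r) = F + F*r
O(C, H) = 1 + C + H + H*(1 + H) (O(C, H) = (C + H) + 1*(1 + H*(1 + H)) = (C + H) + (1 + H*(1 + H)) = 1 + C + H + H*(1 + H))
O(186, -71) - (-7685)/(11940 - 1*(-1076)) = (1 + 186 - 71 - 71*(1 - 71)) - (-7685)/(11940 - 1*(-1076)) = (1 + 186 - 71 - 71*(-70)) - (-7685)/(11940 + 1076) = (1 + 186 - 71 + 4970) - (-7685)/13016 = 5086 - (-7685)/13016 = 5086 - 1*(-7685/13016) = 5086 + 7685/13016 = 66207061/13016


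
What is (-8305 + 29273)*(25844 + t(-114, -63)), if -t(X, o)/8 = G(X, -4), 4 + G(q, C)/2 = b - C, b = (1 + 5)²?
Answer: 529819424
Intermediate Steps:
b = 36 (b = 6² = 36)
G(q, C) = 64 - 2*C (G(q, C) = -8 + 2*(36 - C) = -8 + (72 - 2*C) = 64 - 2*C)
t(X, o) = -576 (t(X, o) = -8*(64 - 2*(-4)) = -8*(64 + 8) = -8*72 = -576)
(-8305 + 29273)*(25844 + t(-114, -63)) = (-8305 + 29273)*(25844 - 576) = 20968*25268 = 529819424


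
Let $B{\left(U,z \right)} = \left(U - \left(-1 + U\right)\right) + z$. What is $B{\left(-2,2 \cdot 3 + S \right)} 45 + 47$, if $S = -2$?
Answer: $272$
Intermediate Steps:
$B{\left(U,z \right)} = 1 + z$
$B{\left(-2,2 \cdot 3 + S \right)} 45 + 47 = \left(1 + \left(2 \cdot 3 - 2\right)\right) 45 + 47 = \left(1 + \left(6 - 2\right)\right) 45 + 47 = \left(1 + 4\right) 45 + 47 = 5 \cdot 45 + 47 = 225 + 47 = 272$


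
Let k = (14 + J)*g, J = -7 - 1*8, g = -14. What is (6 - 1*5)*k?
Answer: 14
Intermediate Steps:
J = -15 (J = -7 - 8 = -15)
k = 14 (k = (14 - 15)*(-14) = -1*(-14) = 14)
(6 - 1*5)*k = (6 - 1*5)*14 = (6 - 5)*14 = 1*14 = 14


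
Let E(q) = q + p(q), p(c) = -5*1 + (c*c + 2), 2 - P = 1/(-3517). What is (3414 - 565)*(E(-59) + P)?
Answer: 34278193642/3517 ≈ 9.7464e+6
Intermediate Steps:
P = 7035/3517 (P = 2 - 1/(-3517) = 2 - 1*(-1/3517) = 2 + 1/3517 = 7035/3517 ≈ 2.0003)
p(c) = -3 + c**2 (p(c) = -5 + (c**2 + 2) = -5 + (2 + c**2) = -3 + c**2)
E(q) = -3 + q + q**2 (E(q) = q + (-3 + q**2) = -3 + q + q**2)
(3414 - 565)*(E(-59) + P) = (3414 - 565)*((-3 - 59 + (-59)**2) + 7035/3517) = 2849*((-3 - 59 + 3481) + 7035/3517) = 2849*(3419 + 7035/3517) = 2849*(12031658/3517) = 34278193642/3517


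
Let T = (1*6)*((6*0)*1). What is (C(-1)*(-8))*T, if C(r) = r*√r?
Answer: 0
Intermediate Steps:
C(r) = r^(3/2)
T = 0 (T = 6*(0*1) = 6*0 = 0)
(C(-1)*(-8))*T = ((-1)^(3/2)*(-8))*0 = (-I*(-8))*0 = (8*I)*0 = 0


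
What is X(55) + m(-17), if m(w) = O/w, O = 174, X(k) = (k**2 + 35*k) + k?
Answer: 84911/17 ≈ 4994.8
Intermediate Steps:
X(k) = k**2 + 36*k
m(w) = 174/w
X(55) + m(-17) = 55*(36 + 55) + 174/(-17) = 55*91 + 174*(-1/17) = 5005 - 174/17 = 84911/17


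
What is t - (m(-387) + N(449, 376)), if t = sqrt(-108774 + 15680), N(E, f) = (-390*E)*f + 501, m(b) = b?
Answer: 65841246 + I*sqrt(93094) ≈ 6.5841e+7 + 305.11*I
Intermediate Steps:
N(E, f) = 501 - 390*E*f (N(E, f) = -390*E*f + 501 = 501 - 390*E*f)
t = I*sqrt(93094) (t = sqrt(-93094) = I*sqrt(93094) ≈ 305.11*I)
t - (m(-387) + N(449, 376)) = I*sqrt(93094) - (-387 + (501 - 390*449*376)) = I*sqrt(93094) - (-387 + (501 - 65841360)) = I*sqrt(93094) - (-387 - 65840859) = I*sqrt(93094) - 1*(-65841246) = I*sqrt(93094) + 65841246 = 65841246 + I*sqrt(93094)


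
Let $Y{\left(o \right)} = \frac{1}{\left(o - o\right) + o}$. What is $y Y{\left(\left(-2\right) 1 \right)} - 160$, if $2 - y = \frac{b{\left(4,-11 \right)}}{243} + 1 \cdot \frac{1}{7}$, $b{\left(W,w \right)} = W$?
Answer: $- \frac{547451}{3402} \approx -160.92$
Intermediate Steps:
$Y{\left(o \right)} = \frac{1}{o}$ ($Y{\left(o \right)} = \frac{1}{0 + o} = \frac{1}{o}$)
$y = \frac{3131}{1701}$ ($y = 2 - \left(\frac{4}{243} + 1 \cdot \frac{1}{7}\right) = 2 - \left(4 \cdot \frac{1}{243} + 1 \cdot \frac{1}{7}\right) = 2 - \left(\frac{4}{243} + \frac{1}{7}\right) = 2 - \frac{271}{1701} = \frac{3131}{1701} \approx 1.8407$)
$y Y{\left(\left(-2\right) 1 \right)} - 160 = \frac{3131}{1701 \left(\left(-2\right) 1\right)} - 160 = \frac{3131}{1701 \left(-2\right)} - 160 = \frac{3131}{1701} \left(- \frac{1}{2}\right) - 160 = - \frac{3131}{3402} - 160 = - \frac{547451}{3402}$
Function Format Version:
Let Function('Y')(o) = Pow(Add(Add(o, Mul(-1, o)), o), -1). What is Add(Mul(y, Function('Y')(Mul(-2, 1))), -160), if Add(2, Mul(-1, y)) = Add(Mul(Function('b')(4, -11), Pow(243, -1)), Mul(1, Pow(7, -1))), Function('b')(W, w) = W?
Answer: Rational(-547451, 3402) ≈ -160.92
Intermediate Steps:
Function('Y')(o) = Pow(o, -1) (Function('Y')(o) = Pow(Add(0, o), -1) = Pow(o, -1))
y = Rational(3131, 1701) (y = Add(2, Mul(-1, Add(Mul(4, Pow(243, -1)), Mul(1, Pow(7, -1))))) = Add(2, Mul(-1, Add(Mul(4, Rational(1, 243)), Mul(1, Rational(1, 7))))) = Add(2, Mul(-1, Add(Rational(4, 243), Rational(1, 7)))) = Add(2, Mul(-1, Rational(271, 1701))) = Add(2, Rational(-271, 1701)) = Rational(3131, 1701) ≈ 1.8407)
Add(Mul(y, Function('Y')(Mul(-2, 1))), -160) = Add(Mul(Rational(3131, 1701), Pow(Mul(-2, 1), -1)), -160) = Add(Mul(Rational(3131, 1701), Pow(-2, -1)), -160) = Add(Mul(Rational(3131, 1701), Rational(-1, 2)), -160) = Add(Rational(-3131, 3402), -160) = Rational(-547451, 3402)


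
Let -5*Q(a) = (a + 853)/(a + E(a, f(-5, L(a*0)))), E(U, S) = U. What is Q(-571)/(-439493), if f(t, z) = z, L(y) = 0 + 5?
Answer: -141/1254752515 ≈ -1.1237e-7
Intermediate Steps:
L(y) = 5
Q(a) = -(853 + a)/(10*a) (Q(a) = -(a + 853)/(5*(a + a)) = -(853 + a)/(5*(2*a)) = -(853 + a)*1/(2*a)/5 = -(853 + a)/(10*a))
Q(-571)/(-439493) = ((⅒)*(-853 - 1*(-571))/(-571))/(-439493) = ((⅒)*(-1/571)*(-853 + 571))*(-1/439493) = ((⅒)*(-1/571)*(-282))*(-1/439493) = (141/2855)*(-1/439493) = -141/1254752515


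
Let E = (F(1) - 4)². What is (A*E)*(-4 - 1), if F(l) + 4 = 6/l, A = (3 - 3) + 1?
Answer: -20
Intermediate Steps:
A = 1 (A = 0 + 1 = 1)
F(l) = -4 + 6/l
E = 4 (E = ((-4 + 6/1) - 4)² = ((-4 + 6*1) - 4)² = ((-4 + 6) - 4)² = (2 - 4)² = (-2)² = 4)
(A*E)*(-4 - 1) = (1*4)*(-4 - 1) = 4*(-5) = -20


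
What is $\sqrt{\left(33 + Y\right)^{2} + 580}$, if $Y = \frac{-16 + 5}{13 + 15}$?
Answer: $\frac{\sqrt{1288289}}{28} \approx 40.537$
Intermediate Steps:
$Y = - \frac{11}{28} \approx -0.39286$
$\sqrt{\left(33 + Y\right)^{2} + 580} = \sqrt{\left(33 - \frac{11}{28}\right)^{2} + 580} = \sqrt{\left(\frac{913}{28}\right)^{2} + 580} = \sqrt{\frac{833569}{784} + 580} = \sqrt{\frac{1288289}{784}} = \frac{\sqrt{1288289}}{28}$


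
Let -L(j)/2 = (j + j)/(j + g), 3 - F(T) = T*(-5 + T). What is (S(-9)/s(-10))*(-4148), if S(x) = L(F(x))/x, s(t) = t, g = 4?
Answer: 20008/105 ≈ 190.55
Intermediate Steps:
F(T) = 3 - T*(-5 + T)
L(j) = -4*j/(4 + j) (L(j) = -2*(j + j)/(j + 4) = -2*2*j/(4 + j) = -4*j/(4 + j))
S(x) = -4*(3 - x² + 5*x)/(x*(7 - x² + 5*x)) (S(x) = (-4*(3 - x² + 5*x)/(4 + (3 - x² + 5*x)))/x = (-4*(3 - x² + 5*x)/(7 - x² + 5*x))/x = -4*(3 - x² + 5*x)/(x*(7 - x² + 5*x)))
(S(-9)/s(-10))*(-4148) = ((4*(-3 + (-9)² - 5*(-9))/(-9*(7 - 1*(-9)² + 5*(-9))))/(-10))*(-4148) = ((4*(-⅑)*(-3 + 81 + 45)/(7 - 1*81 - 45))*(-⅒))*(-4148) = ((4*(-⅑)*123/(7 - 81 - 45))*(-⅒))*(-4148) = ((4*(-⅑)*123/(-119))*(-⅒))*(-4148) = ((4*(-⅑)*(-1/119)*123)*(-⅒))*(-4148) = ((164/357)*(-⅒))*(-4148) = -82/1785*(-4148) = 20008/105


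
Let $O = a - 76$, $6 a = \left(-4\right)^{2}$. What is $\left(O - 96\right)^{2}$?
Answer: $\frac{258064}{9} \approx 28674.0$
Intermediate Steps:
$a = \frac{8}{3}$ ($a = \frac{\left(-4\right)^{2}}{6} = \frac{1}{6} \cdot 16 = \frac{8}{3} \approx 2.6667$)
$O = - \frac{220}{3}$ ($O = \frac{8}{3} - 76 = - \frac{220}{3} \approx -73.333$)
$\left(O - 96\right)^{2} = \left(- \frac{220}{3} - 96\right)^{2} = \left(- \frac{508}{3}\right)^{2} = \frac{258064}{9}$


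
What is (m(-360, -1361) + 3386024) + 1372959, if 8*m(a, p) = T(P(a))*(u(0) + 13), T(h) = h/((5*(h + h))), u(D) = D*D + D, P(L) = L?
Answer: 380718653/80 ≈ 4.7590e+6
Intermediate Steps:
u(D) = D + D**2 (u(D) = D**2 + D = D + D**2)
T(h) = 1/10 (T(h) = h/((5*(2*h))) = h/((10*h)) = h*(1/(10*h)) = 1/10)
m(a, p) = 13/80 (m(a, p) = ((0*(1 + 0) + 13)/10)/8 = ((0*1 + 13)/10)/8 = ((0 + 13)/10)/8 = ((1/10)*13)/8 = (1/8)*(13/10) = 13/80)
(m(-360, -1361) + 3386024) + 1372959 = (13/80 + 3386024) + 1372959 = 270881933/80 + 1372959 = 380718653/80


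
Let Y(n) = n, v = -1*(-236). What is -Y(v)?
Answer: -236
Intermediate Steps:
v = 236
-Y(v) = -1*236 = -236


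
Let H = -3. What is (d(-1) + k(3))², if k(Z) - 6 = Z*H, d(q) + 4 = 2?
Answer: 25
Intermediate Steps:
d(q) = -2 (d(q) = -4 + 2 = -2)
k(Z) = 6 - 3*Z (k(Z) = 6 + Z*(-3) = 6 - 3*Z)
(d(-1) + k(3))² = (-2 + (6 - 3*3))² = (-2 + (6 - 9))² = (-2 - 3)² = (-5)² = 25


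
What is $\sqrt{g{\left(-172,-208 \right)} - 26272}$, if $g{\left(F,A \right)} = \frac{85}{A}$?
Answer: $\frac{i \sqrt{71040593}}{52} \approx 162.09 i$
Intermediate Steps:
$\sqrt{g{\left(-172,-208 \right)} - 26272} = \sqrt{\frac{85}{-208} - 26272} = \sqrt{85 \left(- \frac{1}{208}\right) - 26272} = \sqrt{- \frac{85}{208} - 26272} = \sqrt{- \frac{5464661}{208}} = \frac{i \sqrt{71040593}}{52}$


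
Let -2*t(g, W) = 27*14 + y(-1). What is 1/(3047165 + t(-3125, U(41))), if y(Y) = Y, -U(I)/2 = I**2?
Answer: 2/6093953 ≈ 3.2819e-7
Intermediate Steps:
U(I) = -2*I**2
t(g, W) = -377/2 (t(g, W) = -(27*14 - 1)/2 = -(378 - 1)/2 = -1/2*377 = -377/2)
1/(3047165 + t(-3125, U(41))) = 1/(3047165 - 377/2) = 1/(6093953/2) = 2/6093953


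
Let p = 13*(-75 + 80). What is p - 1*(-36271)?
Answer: 36336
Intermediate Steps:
p = 65 (p = 13*5 = 65)
p - 1*(-36271) = 65 - 1*(-36271) = 65 + 36271 = 36336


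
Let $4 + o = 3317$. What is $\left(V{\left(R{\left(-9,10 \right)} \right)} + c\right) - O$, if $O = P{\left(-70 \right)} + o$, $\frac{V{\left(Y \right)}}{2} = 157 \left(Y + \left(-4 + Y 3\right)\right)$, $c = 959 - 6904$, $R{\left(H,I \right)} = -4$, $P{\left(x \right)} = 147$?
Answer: $-15685$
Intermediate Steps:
$o = 3313$ ($o = -4 + 3317 = 3313$)
$c = -5945$ ($c = 959 - 6904 = -5945$)
$V{\left(Y \right)} = -1256 + 1256 Y$ ($V{\left(Y \right)} = 2 \cdot 157 \left(Y + \left(-4 + Y 3\right)\right) = 2 \cdot 157 \left(Y + \left(-4 + 3 Y\right)\right) = 2 \cdot 157 \left(-4 + 4 Y\right) = 2 \left(-628 + 628 Y\right) = -1256 + 1256 Y$)
$O = 3460$ ($O = 147 + 3313 = 3460$)
$\left(V{\left(R{\left(-9,10 \right)} \right)} + c\right) - O = \left(\left(-1256 + 1256 \left(-4\right)\right) - 5945\right) - 3460 = \left(\left(-1256 - 5024\right) - 5945\right) - 3460 = \left(-6280 - 5945\right) - 3460 = -12225 - 3460 = -15685$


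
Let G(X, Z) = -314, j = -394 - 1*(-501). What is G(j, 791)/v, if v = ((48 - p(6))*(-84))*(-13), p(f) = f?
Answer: -157/22932 ≈ -0.0068463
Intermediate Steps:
j = 107 (j = -394 + 501 = 107)
v = 45864 (v = ((48 - 1*6)*(-84))*(-13) = ((48 - 6)*(-84))*(-13) = (42*(-84))*(-13) = -3528*(-13) = 45864)
G(j, 791)/v = -314/45864 = -314*1/45864 = -157/22932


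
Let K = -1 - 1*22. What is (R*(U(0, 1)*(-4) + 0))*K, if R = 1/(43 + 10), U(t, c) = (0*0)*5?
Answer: 0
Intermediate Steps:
U(t, c) = 0 (U(t, c) = 0*5 = 0)
K = -23 (K = -1 - 22 = -23)
R = 1/53 ≈ 0.018868
(R*(U(0, 1)*(-4) + 0))*K = ((0*(-4) + 0)/53)*(-23) = ((0 + 0)/53)*(-23) = ((1/53)*0)*(-23) = 0*(-23) = 0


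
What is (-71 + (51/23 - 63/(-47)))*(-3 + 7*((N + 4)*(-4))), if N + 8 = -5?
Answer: -18153345/1081 ≈ -16793.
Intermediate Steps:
N = -13 (N = -8 - 5 = -13)
(-71 + (51/23 - 63/(-47)))*(-3 + 7*((N + 4)*(-4))) = (-71 + (51/23 - 63/(-47)))*(-3 + 7*((-13 + 4)*(-4))) = (-71 + (51*(1/23) - 63*(-1/47)))*(-3 + 7*(-9*(-4))) = (-71 + (51/23 + 63/47))*(-3 + 7*36) = (-71 + 3846/1081)*(-3 + 252) = -72905/1081*249 = -18153345/1081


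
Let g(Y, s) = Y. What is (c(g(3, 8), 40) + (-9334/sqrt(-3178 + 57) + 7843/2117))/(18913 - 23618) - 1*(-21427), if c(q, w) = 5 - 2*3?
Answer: 213423306369/9960485 - 9334*I*sqrt(3121)/14684305 ≈ 21427.0 - 0.035511*I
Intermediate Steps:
c(q, w) = -1 (c(q, w) = 5 - 6 = -1)
(c(g(3, 8), 40) + (-9334/sqrt(-3178 + 57) + 7843/2117))/(18913 - 23618) - 1*(-21427) = (-1 + (-9334/sqrt(-3178 + 57) + 7843/2117))/(18913 - 23618) - 1*(-21427) = (-1 + (-9334*(-I*sqrt(3121)/3121) + 7843*(1/2117)))/(-4705) + 21427 = (-1 + (-9334*(-I*sqrt(3121)/3121) + 7843/2117))*(-1/4705) + 21427 = (-1 + (-(-9334)*I*sqrt(3121)/3121 + 7843/2117))*(-1/4705) + 21427 = (-1 + (9334*I*sqrt(3121)/3121 + 7843/2117))*(-1/4705) + 21427 = (-1 + (7843/2117 + 9334*I*sqrt(3121)/3121))*(-1/4705) + 21427 = (5726/2117 + 9334*I*sqrt(3121)/3121)*(-1/4705) + 21427 = (-5726/9960485 - 9334*I*sqrt(3121)/14684305) + 21427 = 213423306369/9960485 - 9334*I*sqrt(3121)/14684305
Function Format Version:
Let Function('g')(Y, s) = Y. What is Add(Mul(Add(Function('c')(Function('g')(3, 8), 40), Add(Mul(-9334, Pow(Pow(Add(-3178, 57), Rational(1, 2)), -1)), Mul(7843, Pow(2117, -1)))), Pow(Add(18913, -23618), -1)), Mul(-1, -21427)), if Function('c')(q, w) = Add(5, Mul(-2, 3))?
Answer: Add(Rational(213423306369, 9960485), Mul(Rational(-9334, 14684305), I, Pow(3121, Rational(1, 2)))) ≈ Add(21427., Mul(-0.035511, I))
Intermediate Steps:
Function('c')(q, w) = -1 (Function('c')(q, w) = Add(5, -6) = -1)
Add(Mul(Add(Function('c')(Function('g')(3, 8), 40), Add(Mul(-9334, Pow(Pow(Add(-3178, 57), Rational(1, 2)), -1)), Mul(7843, Pow(2117, -1)))), Pow(Add(18913, -23618), -1)), Mul(-1, -21427)) = Add(Mul(Add(-1, Add(Mul(-9334, Pow(Pow(Add(-3178, 57), Rational(1, 2)), -1)), Mul(7843, Pow(2117, -1)))), Pow(Add(18913, -23618), -1)), Mul(-1, -21427)) = Add(Mul(Add(-1, Add(Mul(-9334, Pow(Pow(-3121, Rational(1, 2)), -1)), Mul(7843, Rational(1, 2117)))), Pow(-4705, -1)), 21427) = Add(Mul(Add(-1, Add(Mul(-9334, Pow(Mul(I, Pow(3121, Rational(1, 2))), -1)), Rational(7843, 2117))), Rational(-1, 4705)), 21427) = Add(Mul(Add(-1, Add(Mul(-9334, Mul(Rational(-1, 3121), I, Pow(3121, Rational(1, 2)))), Rational(7843, 2117))), Rational(-1, 4705)), 21427) = Add(Mul(Add(-1, Add(Mul(Rational(9334, 3121), I, Pow(3121, Rational(1, 2))), Rational(7843, 2117))), Rational(-1, 4705)), 21427) = Add(Mul(Add(-1, Add(Rational(7843, 2117), Mul(Rational(9334, 3121), I, Pow(3121, Rational(1, 2))))), Rational(-1, 4705)), 21427) = Add(Mul(Add(Rational(5726, 2117), Mul(Rational(9334, 3121), I, Pow(3121, Rational(1, 2)))), Rational(-1, 4705)), 21427) = Add(Add(Rational(-5726, 9960485), Mul(Rational(-9334, 14684305), I, Pow(3121, Rational(1, 2)))), 21427) = Add(Rational(213423306369, 9960485), Mul(Rational(-9334, 14684305), I, Pow(3121, Rational(1, 2))))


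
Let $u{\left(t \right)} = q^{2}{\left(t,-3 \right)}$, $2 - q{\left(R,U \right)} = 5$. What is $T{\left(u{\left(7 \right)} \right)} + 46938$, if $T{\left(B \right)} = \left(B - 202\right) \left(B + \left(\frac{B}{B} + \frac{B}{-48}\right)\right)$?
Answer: $\frac{720707}{16} \approx 45044.0$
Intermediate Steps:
$q{\left(R,U \right)} = -3$ ($q{\left(R,U \right)} = 2 - 5 = -3$)
$u{\left(t \right)} = 9$ ($u{\left(t \right)} = \left(-3\right)^{2} = 9$)
$T{\left(B \right)} = \left(1 + \frac{47 B}{48}\right) \left(-202 + B\right)$ ($T{\left(B \right)} = \left(-202 + B\right) \left(B + \left(1 + B \left(- \frac{1}{48}\right)\right)\right) = \left(-202 + B\right) \left(B - \left(-1 + \frac{B}{48}\right)\right) = \left(-202 + B\right) \left(1 + \frac{47 B}{48}\right) = \left(1 + \frac{47 B}{48}\right) \left(-202 + B\right)$)
$T{\left(u{\left(7 \right)} \right)} + 46938 = \left(-202 - \frac{14169}{8} + \frac{47 \cdot 9^{2}}{48}\right) + 46938 = \left(-202 - \frac{14169}{8} + \frac{47}{48} \cdot 81\right) + 46938 = \left(-202 - \frac{14169}{8} + \frac{1269}{16}\right) + 46938 = - \frac{30301}{16} + 46938 = \frac{720707}{16}$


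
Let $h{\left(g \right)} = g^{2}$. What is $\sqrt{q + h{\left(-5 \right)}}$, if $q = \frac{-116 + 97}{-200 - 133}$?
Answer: $\frac{2 \sqrt{77182}}{111} \approx 5.0057$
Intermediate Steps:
$q = \frac{19}{333}$ ($q = - \frac{19}{-333} = \left(-19\right) \left(- \frac{1}{333}\right) = \frac{19}{333} \approx 0.057057$)
$\sqrt{q + h{\left(-5 \right)}} = \sqrt{\frac{19}{333} + \left(-5\right)^{2}} = \sqrt{\frac{19}{333} + 25} = \sqrt{\frac{8344}{333}} = \frac{2 \sqrt{77182}}{111}$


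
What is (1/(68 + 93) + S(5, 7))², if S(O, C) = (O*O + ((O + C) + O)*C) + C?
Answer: 591073344/25921 ≈ 22803.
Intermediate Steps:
S(O, C) = C + O² + C*(C + 2*O) (S(O, C) = (O² + ((C + O) + O)*C) + C = (O² + (C + 2*O)*C) + C = (O² + C*(C + 2*O)) + C = C + O² + C*(C + 2*O))
(1/(68 + 93) + S(5, 7))² = (1/(68 + 93) + (7 + 7² + 5² + 2*7*5))² = (1/161 + (7 + 49 + 25 + 70))² = (1/161 + 151)² = (24312/161)² = 591073344/25921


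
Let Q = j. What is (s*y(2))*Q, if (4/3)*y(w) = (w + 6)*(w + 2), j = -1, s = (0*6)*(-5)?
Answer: 0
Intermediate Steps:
s = 0 (s = 0*(-5) = 0)
Q = -1
y(w) = 3*(2 + w)*(6 + w)/4 (y(w) = 3*((w + 6)*(w + 2))/4 = 3*((6 + w)*(2 + w))/4 = 3*((2 + w)*(6 + w))/4 = 3*(2 + w)*(6 + w)/4)
(s*y(2))*Q = (0*(9 + 6*2 + (3/4)*2**2))*(-1) = (0*(9 + 12 + (3/4)*4))*(-1) = (0*(9 + 12 + 3))*(-1) = (0*24)*(-1) = 0*(-1) = 0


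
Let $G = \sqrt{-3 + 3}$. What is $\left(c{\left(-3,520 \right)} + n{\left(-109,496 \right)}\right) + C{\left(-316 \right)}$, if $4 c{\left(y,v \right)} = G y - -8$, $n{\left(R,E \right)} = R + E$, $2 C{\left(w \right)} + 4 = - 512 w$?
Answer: $81283$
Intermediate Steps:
$C{\left(w \right)} = -2 - 256 w$ ($C{\left(w \right)} = -2 + \frac{\left(-512\right) w}{2} = -2 - 256 w$)
$n{\left(R,E \right)} = E + R$
$G = 0$ ($G = \sqrt{0} = 0$)
$c{\left(y,v \right)} = 2$ ($c{\left(y,v \right)} = \frac{0 y - -8}{4} = \frac{0 + 8}{4} = \frac{1}{4} \cdot 8 = 2$)
$\left(c{\left(-3,520 \right)} + n{\left(-109,496 \right)}\right) + C{\left(-316 \right)} = \left(2 + \left(496 - 109\right)\right) - -80894 = \left(2 + 387\right) + \left(-2 + 80896\right) = 389 + 80894 = 81283$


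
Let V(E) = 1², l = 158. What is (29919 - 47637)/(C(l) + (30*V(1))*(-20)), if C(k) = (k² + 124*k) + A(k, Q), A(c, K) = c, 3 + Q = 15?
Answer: -8859/22057 ≈ -0.40164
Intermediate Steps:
Q = 12 (Q = -3 + 15 = 12)
V(E) = 1
C(k) = k² + 125*k (C(k) = (k² + 124*k) + k = k² + 125*k)
(29919 - 47637)/(C(l) + (30*V(1))*(-20)) = (29919 - 47637)/(158*(125 + 158) + (30*1)*(-20)) = -17718/(158*283 + 30*(-20)) = -17718/(44714 - 600) = -17718/44114 = -17718*1/44114 = -8859/22057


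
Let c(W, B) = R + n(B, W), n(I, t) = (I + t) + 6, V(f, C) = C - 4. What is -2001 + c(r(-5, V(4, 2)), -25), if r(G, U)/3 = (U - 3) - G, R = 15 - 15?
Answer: -2020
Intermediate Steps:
V(f, C) = -4 + C
n(I, t) = 6 + I + t
R = 0
r(G, U) = -9 - 3*G + 3*U (r(G, U) = 3*((U - 3) - G) = 3*((-3 + U) - G) = 3*(-3 + U - G) = -9 - 3*G + 3*U)
c(W, B) = 6 + B + W (c(W, B) = 0 + (6 + B + W) = 6 + B + W)
-2001 + c(r(-5, V(4, 2)), -25) = -2001 + (6 - 25 + (-9 - 3*(-5) + 3*(-4 + 2))) = -2001 + (6 - 25 + (-9 + 15 + 3*(-2))) = -2001 + (6 - 25 + (-9 + 15 - 6)) = -2001 + (6 - 25 + 0) = -2001 - 19 = -2020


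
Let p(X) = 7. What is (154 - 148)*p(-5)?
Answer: 42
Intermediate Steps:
(154 - 148)*p(-5) = (154 - 148)*7 = 6*7 = 42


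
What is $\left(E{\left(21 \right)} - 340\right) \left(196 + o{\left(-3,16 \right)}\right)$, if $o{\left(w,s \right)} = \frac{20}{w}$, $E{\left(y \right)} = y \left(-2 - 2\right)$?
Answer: $- \frac{240832}{3} \approx -80277.0$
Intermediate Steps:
$E{\left(y \right)} = - 4 y$ ($E{\left(y \right)} = y \left(-2 - 2\right) = y \left(-4\right) = - 4 y$)
$\left(E{\left(21 \right)} - 340\right) \left(196 + o{\left(-3,16 \right)}\right) = \left(\left(-4\right) 21 - 340\right) \left(196 + \frac{20}{-3}\right) = \left(-84 - 340\right) \left(196 + 20 \left(- \frac{1}{3}\right)\right) = - 424 \left(196 - \frac{20}{3}\right) = \left(-424\right) \frac{568}{3} = - \frac{240832}{3}$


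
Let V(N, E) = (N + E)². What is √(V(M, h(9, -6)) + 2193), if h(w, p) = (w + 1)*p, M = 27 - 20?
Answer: √5002 ≈ 70.725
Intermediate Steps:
M = 7
h(w, p) = p*(1 + w) (h(w, p) = (1 + w)*p = p*(1 + w))
V(N, E) = (E + N)²
√(V(M, h(9, -6)) + 2193) = √((-6*(1 + 9) + 7)² + 2193) = √((-6*10 + 7)² + 2193) = √((-60 + 7)² + 2193) = √((-53)² + 2193) = √(2809 + 2193) = √5002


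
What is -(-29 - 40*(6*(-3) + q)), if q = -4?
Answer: -851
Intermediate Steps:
-(-29 - 40*(6*(-3) + q)) = -(-29 - 40*(6*(-3) - 4)) = -(-29 - 40*(-18 - 4)) = -(-29 - 40*(-22)) = -(-29 + 880) = -1*851 = -851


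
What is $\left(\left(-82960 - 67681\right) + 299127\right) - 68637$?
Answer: $79849$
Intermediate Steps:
$\left(\left(-82960 - 67681\right) + 299127\right) - 68637 = \left(-150641 + 299127\right) - 68637 = 148486 - 68637 = 79849$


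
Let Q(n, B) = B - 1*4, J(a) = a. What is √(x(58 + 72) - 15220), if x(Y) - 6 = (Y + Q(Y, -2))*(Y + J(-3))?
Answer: √534 ≈ 23.108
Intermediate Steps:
Q(n, B) = -4 + B (Q(n, B) = B - 4 = -4 + B)
x(Y) = 6 + (-6 + Y)*(-3 + Y) (x(Y) = 6 + (Y + (-4 - 2))*(Y - 3) = 6 + (Y - 6)*(-3 + Y) = 6 + (-6 + Y)*(-3 + Y))
√(x(58 + 72) - 15220) = √((24 + (58 + 72)² - 9*(58 + 72)) - 15220) = √((24 + 130² - 9*130) - 15220) = √((24 + 16900 - 1170) - 15220) = √(15754 - 15220) = √534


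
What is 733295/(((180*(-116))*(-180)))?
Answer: 146659/751680 ≈ 0.19511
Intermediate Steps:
733295/(((180*(-116))*(-180))) = 733295/((-20880*(-180))) = 733295/3758400 = 733295*(1/3758400) = 146659/751680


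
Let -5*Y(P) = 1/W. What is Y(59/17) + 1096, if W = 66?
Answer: 361679/330 ≈ 1096.0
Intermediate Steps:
Y(P) = -1/330 (Y(P) = -1/5/66 = -1/5*1/66 = -1/330)
Y(59/17) + 1096 = -1/330 + 1096 = 361679/330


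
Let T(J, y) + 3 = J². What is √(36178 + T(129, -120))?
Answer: 4*√3301 ≈ 229.82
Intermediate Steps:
T(J, y) = -3 + J²
√(36178 + T(129, -120)) = √(36178 + (-3 + 129²)) = √(36178 + (-3 + 16641)) = √(36178 + 16638) = √52816 = 4*√3301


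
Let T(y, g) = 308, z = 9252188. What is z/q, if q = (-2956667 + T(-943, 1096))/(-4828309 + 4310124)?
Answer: 4794345038780/2956359 ≈ 1.6217e+6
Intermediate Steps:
q = 2956359/518185 (q = (-2956667 + 308)/(-4828309 + 4310124) = -2956359/(-518185) = -2956359*(-1/518185) = 2956359/518185 ≈ 5.7052)
z/q = 9252188/(2956359/518185) = 9252188*(518185/2956359) = 4794345038780/2956359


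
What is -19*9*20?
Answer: -3420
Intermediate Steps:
-19*9*20 = -171*20 = -3420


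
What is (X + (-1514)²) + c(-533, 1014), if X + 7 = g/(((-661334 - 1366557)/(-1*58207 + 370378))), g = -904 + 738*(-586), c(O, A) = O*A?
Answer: 3687597588369/2027891 ≈ 1.8184e+6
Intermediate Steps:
c(O, A) = A*O
g = -433372 (g = -904 - 432468 = -433372)
X = 135271975375/2027891 (X = -7 - 433372*(-1*58207 + 370378)/(-661334 - 1366557) = -7 - 433372/((-2027891/(-58207 + 370378))) = -7 - 433372/((-2027891/312171)) = -7 - 433372/((-2027891*1/312171)) = -7 - 433372/(-2027891/312171) = -7 - 433372*(-312171/2027891) = -7 + 135286170612/2027891 = 135271975375/2027891 ≈ 66706.)
(X + (-1514)²) + c(-533, 1014) = (135271975375/2027891 + (-1514)²) + 1014*(-533) = (135271975375/2027891 + 2292196) - 540462 = 4783595614011/2027891 - 540462 = 3687597588369/2027891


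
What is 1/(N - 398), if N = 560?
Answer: 1/162 ≈ 0.0061728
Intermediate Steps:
1/(N - 398) = 1/(560 - 398) = 1/162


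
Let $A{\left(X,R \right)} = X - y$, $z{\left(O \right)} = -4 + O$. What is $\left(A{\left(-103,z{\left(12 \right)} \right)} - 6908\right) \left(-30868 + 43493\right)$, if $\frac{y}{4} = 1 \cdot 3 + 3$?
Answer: $-88816875$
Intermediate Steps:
$y = 24$ ($y = 4 \left(1 \cdot 3 + 3\right) = 4 \left(3 + 3\right) = 4 \cdot 6 = 24$)
$A{\left(X,R \right)} = -24 + X$ ($A{\left(X,R \right)} = X - 24 = -24 + X$)
$\left(A{\left(-103,z{\left(12 \right)} \right)} - 6908\right) \left(-30868 + 43493\right) = \left(\left(-24 - 103\right) - 6908\right) \left(-30868 + 43493\right) = \left(-127 - 6908\right) 12625 = \left(-7035\right) 12625 = -88816875$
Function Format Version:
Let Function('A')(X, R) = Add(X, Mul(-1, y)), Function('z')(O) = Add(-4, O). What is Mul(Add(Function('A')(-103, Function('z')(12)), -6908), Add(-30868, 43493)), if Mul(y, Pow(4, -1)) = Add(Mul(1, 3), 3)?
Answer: -88816875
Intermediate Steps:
y = 24 (y = Mul(4, Add(Mul(1, 3), 3)) = Mul(4, Add(3, 3)) = Mul(4, 6) = 24)
Function('A')(X, R) = Add(-24, X) (Function('A')(X, R) = Add(X, Mul(-1, 24)) = Add(X, -24) = Add(-24, X))
Mul(Add(Function('A')(-103, Function('z')(12)), -6908), Add(-30868, 43493)) = Mul(Add(Add(-24, -103), -6908), Add(-30868, 43493)) = Mul(Add(-127, -6908), 12625) = Mul(-7035, 12625) = -88816875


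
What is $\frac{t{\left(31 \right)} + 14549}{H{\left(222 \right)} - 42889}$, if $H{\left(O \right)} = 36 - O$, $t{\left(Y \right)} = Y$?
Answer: $- \frac{2916}{8615} \approx -0.33848$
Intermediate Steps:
$\frac{t{\left(31 \right)} + 14549}{H{\left(222 \right)} - 42889} = \frac{31 + 14549}{\left(36 - 222\right) - 42889} = \frac{14580}{\left(36 - 222\right) - 42889} = \frac{14580}{-186 - 42889} = \frac{14580}{-43075} = 14580 \left(- \frac{1}{43075}\right) = - \frac{2916}{8615}$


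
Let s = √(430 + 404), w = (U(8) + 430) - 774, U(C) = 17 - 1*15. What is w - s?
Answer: -342 - √834 ≈ -370.88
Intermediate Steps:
U(C) = 2 (U(C) = 17 - 15 = 2)
w = -342 (w = (2 + 430) - 774 = 432 - 774 = -342)
s = √834 ≈ 28.879
w - s = -342 - √834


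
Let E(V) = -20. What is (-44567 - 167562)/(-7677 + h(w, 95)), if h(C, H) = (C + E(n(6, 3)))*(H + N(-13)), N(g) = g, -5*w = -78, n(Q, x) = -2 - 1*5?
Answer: 1060645/40189 ≈ 26.391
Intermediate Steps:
n(Q, x) = -7 (n(Q, x) = -2 - 5 = -7)
w = 78/5 (w = -⅕*(-78) = 78/5 ≈ 15.600)
h(C, H) = (-20 + C)*(-13 + H) (h(C, H) = (C - 20)*(H - 13) = (-20 + C)*(-13 + H))
(-44567 - 167562)/(-7677 + h(w, 95)) = (-44567 - 167562)/(-7677 + (260 - 20*95 - 13*78/5 + (78/5)*95)) = -212129/(-7677 + (260 - 1900 - 1014/5 + 1482)) = -212129/(-7677 - 1804/5) = -212129/(-40189/5) = -212129*(-5/40189) = 1060645/40189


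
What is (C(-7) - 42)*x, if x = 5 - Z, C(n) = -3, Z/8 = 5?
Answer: 1575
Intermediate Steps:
Z = 40 (Z = 8*5 = 40)
x = -35 (x = 5 - 1*40 = 5 - 40 = -35)
(C(-7) - 42)*x = (-3 - 42)*(-35) = -45*(-35) = 1575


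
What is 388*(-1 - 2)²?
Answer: 3492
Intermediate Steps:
388*(-1 - 2)² = 388*(-3)² = 388*9 = 3492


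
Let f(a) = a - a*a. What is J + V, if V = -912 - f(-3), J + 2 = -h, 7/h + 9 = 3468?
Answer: -3120025/3459 ≈ -902.00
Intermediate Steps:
f(a) = a - a²
h = 7/3459 (h = 7/(-9 + 3468) = 7/3459 ≈ 0.0020237)
J = -6925/3459 (J = -2 - 1*7/3459 = -2 - 7/3459 = -6925/3459 ≈ -2.0020)
V = -900 (V = -912 - (-3)*(1 - 1*(-3)) = -912 - (-3)*(1 + 3) = -912 - (-3)*4 = -912 - 1*(-12) = -912 + 12 = -900)
J + V = -6925/3459 - 900 = -3120025/3459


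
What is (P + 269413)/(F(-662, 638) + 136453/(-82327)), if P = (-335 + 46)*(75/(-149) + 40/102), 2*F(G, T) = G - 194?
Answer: -9915626558152/15811466823 ≈ -627.12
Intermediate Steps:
F(G, T) = -97 + G/2 (F(G, T) = (G - 194)/2 = (-194 + G)/2 = -97 + G/2)
P = 14365/447 (P = -289*(75*(-1/149) + 40*(1/102)) = -289*(-75/149 + 20/51) = -289*(-845/7599) = 14365/447 ≈ 32.136)
(P + 269413)/(F(-662, 638) + 136453/(-82327)) = (14365/447 + 269413)/((-97 + (1/2)*(-662)) + 136453/(-82327)) = 120441976/(447*((-97 - 331) + 136453*(-1/82327))) = 120441976/(447*(-428 - 136453/82327)) = 120441976/(447*(-35372409/82327)) = (120441976/447)*(-82327/35372409) = -9915626558152/15811466823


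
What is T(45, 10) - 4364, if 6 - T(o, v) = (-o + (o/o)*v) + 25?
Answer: -4348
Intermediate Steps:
T(o, v) = -19 + o - v (T(o, v) = 6 - ((-o + (o/o)*v) + 25) = 6 - ((-o + 1*v) + 25) = 6 - ((-o + v) + 25) = 6 - ((v - o) + 25) = 6 - (25 + v - o) = 6 + (-25 + o - v) = -19 + o - v)
T(45, 10) - 4364 = (-19 + 45 - 1*10) - 4364 = (-19 + 45 - 10) - 4364 = 16 - 4364 = -4348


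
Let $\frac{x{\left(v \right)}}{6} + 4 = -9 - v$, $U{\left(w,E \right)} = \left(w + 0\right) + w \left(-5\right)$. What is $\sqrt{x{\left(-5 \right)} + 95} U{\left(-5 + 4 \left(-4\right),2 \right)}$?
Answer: $84 \sqrt{47} \approx 575.88$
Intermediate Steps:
$U{\left(w,E \right)} = - 4 w$ ($U{\left(w,E \right)} = w - 5 w = - 4 w$)
$x{\left(v \right)} = -78 - 6 v$ ($x{\left(v \right)} = -24 + 6 \left(-9 - v\right) = -24 - \left(54 + 6 v\right) = -78 - 6 v$)
$\sqrt{x{\left(-5 \right)} + 95} U{\left(-5 + 4 \left(-4\right),2 \right)} = \sqrt{\left(-78 - -30\right) + 95} \left(- 4 \left(-5 + 4 \left(-4\right)\right)\right) = \sqrt{\left(-78 + 30\right) + 95} \left(- 4 \left(-5 - 16\right)\right) = \sqrt{-48 + 95} \left(\left(-4\right) \left(-21\right)\right) = \sqrt{47} \cdot 84 = 84 \sqrt{47}$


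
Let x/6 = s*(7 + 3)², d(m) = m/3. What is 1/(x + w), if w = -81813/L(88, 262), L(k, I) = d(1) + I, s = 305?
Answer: 787/143775561 ≈ 5.4738e-6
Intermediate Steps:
d(m) = m/3 (d(m) = m*(⅓) = m/3)
L(k, I) = ⅓ + I (L(k, I) = (⅓)*1 + I = ⅓ + I)
w = -245439/787 (w = -81813/(⅓ + 262) = -81813/787/3 = -81813*3/787 = -245439/787 ≈ -311.87)
x = 183000 (x = 6*(305*(7 + 3)²) = 6*(305*10²) = 6*(305*100) = 6*30500 = 183000)
1/(x + w) = 1/(183000 - 245439/787) = 1/(143775561/787) = 787/143775561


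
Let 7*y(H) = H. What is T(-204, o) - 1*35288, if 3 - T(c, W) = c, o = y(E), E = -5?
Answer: -35081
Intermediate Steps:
y(H) = H/7
o = -5/7 (o = (1/7)*(-5) = -5/7 ≈ -0.71429)
T(c, W) = 3 - c
T(-204, o) - 1*35288 = (3 - 1*(-204)) - 1*35288 = (3 + 204) - 35288 = 207 - 35288 = -35081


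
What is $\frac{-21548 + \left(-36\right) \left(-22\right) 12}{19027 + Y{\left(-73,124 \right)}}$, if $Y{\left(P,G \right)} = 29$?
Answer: $- \frac{3011}{4764} \approx -0.63203$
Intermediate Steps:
$\frac{-21548 + \left(-36\right) \left(-22\right) 12}{19027 + Y{\left(-73,124 \right)}} = \frac{-21548 + \left(-36\right) \left(-22\right) 12}{19027 + 29} = \frac{-21548 + 792 \cdot 12}{19056} = \left(-21548 + 9504\right) \frac{1}{19056} = \left(-12044\right) \frac{1}{19056} = - \frac{3011}{4764}$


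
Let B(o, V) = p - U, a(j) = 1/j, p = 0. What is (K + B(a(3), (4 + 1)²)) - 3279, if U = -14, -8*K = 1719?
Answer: -27839/8 ≈ -3479.9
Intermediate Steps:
K = -1719/8 (K = -⅛*1719 = -1719/8 ≈ -214.88)
a(j) = 1/j
B(o, V) = 14 (B(o, V) = 0 - 1*(-14) = 0 + 14 = 14)
(K + B(a(3), (4 + 1)²)) - 3279 = (-1719/8 + 14) - 3279 = -1607/8 - 3279 = -27839/8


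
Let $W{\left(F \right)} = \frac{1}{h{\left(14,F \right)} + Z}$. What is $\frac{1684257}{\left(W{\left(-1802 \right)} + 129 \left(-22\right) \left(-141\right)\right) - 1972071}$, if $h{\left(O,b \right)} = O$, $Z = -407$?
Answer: $- \frac{661913001}{617761810} \approx -1.0715$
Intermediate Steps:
$W{\left(F \right)} = - \frac{1}{393}$ ($W{\left(F \right)} = \frac{1}{14 - 407} = \frac{1}{-393} = - \frac{1}{393}$)
$\frac{1684257}{\left(W{\left(-1802 \right)} + 129 \left(-22\right) \left(-141\right)\right) - 1972071} = \frac{1684257}{\left(- \frac{1}{393} + 129 \left(-22\right) \left(-141\right)\right) - 1972071} = \frac{1684257}{\left(- \frac{1}{393} - -400158\right) - 1972071} = \frac{1684257}{\left(- \frac{1}{393} + 400158\right) - 1972071} = \frac{1684257}{\frac{157262093}{393} - 1972071} = \frac{1684257}{- \frac{617761810}{393}} = 1684257 \left(- \frac{393}{617761810}\right) = - \frac{661913001}{617761810}$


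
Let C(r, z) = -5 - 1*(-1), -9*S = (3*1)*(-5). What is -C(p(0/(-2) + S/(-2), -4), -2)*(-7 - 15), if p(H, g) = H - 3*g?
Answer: -88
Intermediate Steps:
S = 5/3 (S = -3*1*(-5)/9 = -(-5)/3 = -1/9*(-15) = 5/3 ≈ 1.6667)
C(r, z) = -4 (C(r, z) = -5 + 1 = -4)
-C(p(0/(-2) + S/(-2), -4), -2)*(-7 - 15) = -(-4)*(-7 - 15) = -(-4)*(-22) = -1*88 = -88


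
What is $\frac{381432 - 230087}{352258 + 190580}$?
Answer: $\frac{151345}{542838} \approx 0.2788$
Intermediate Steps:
$\frac{381432 - 230087}{352258 + 190580} = \frac{151345}{542838}$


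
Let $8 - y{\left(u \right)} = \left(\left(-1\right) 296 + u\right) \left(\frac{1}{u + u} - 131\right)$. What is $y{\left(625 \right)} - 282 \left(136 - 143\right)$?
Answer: $\frac{56350921}{1250} \approx 45081.0$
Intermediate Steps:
$y{\left(u \right)} = 8 - \left(-296 + u\right) \left(-131 + \frac{1}{2 u}\right)$ ($y{\left(u \right)} = 8 - \left(\left(-1\right) 296 + u\right) \left(\frac{1}{u + u} - 131\right) = 8 - \left(-296 + u\right) \left(\frac{1}{2 u} - 131\right) = 8 - \left(-296 + u\right) \left(-131 + \frac{1}{2 u}\right)$)
$y{\left(625 \right)} - 282 \left(136 - 143\right) = \left(- \frac{77537}{2} + 131 \cdot 625 + \frac{148}{625}\right) - 282 \left(136 - 143\right) = \left(- \frac{77537}{2} + 81875 + 148 \cdot \frac{1}{625}\right) - 282 \left(-7\right) = \left(- \frac{77537}{2} + 81875 + \frac{148}{625}\right) - -1974 = \frac{53883421}{1250} + 1974 = \frac{56350921}{1250}$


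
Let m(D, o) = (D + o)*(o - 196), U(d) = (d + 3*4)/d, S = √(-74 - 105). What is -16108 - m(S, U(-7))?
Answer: -796177/49 + 1377*I*√179/7 ≈ -16249.0 + 2631.9*I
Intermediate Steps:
S = I*√179 (S = √(-179) = I*√179 ≈ 13.379*I)
U(d) = (12 + d)/d (U(d) = (d + 12)/d = (12 + d)/d)
m(D, o) = (-196 + o)*(D + o) (m(D, o) = (D + o)*(-196 + o) = (-196 + o)*(D + o))
-16108 - m(S, U(-7)) = -16108 - (((12 - 7)/(-7))² - 196*I*√179 - 196*(12 - 7)/(-7) + (I*√179)*((12 - 7)/(-7))) = -16108 - ((-⅐*5)² - 196*I*√179 - (-28)*5 + (I*√179)*(-⅐*5)) = -16108 - ((-5/7)² - 196*I*√179 - 196*(-5/7) + (I*√179)*(-5/7)) = -16108 - (25/49 - 196*I*√179 + 140 - 5*I*√179/7) = -16108 - (6885/49 - 1377*I*√179/7) = -16108 + (-6885/49 + 1377*I*√179/7) = -796177/49 + 1377*I*√179/7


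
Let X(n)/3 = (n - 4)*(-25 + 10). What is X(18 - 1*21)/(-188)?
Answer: -315/188 ≈ -1.6755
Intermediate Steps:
X(n) = 180 - 45*n (X(n) = 3*((n - 4)*(-25 + 10)) = 3*((-4 + n)*(-15)) = 3*(60 - 15*n) = 180 - 45*n)
X(18 - 1*21)/(-188) = (180 - 45*(18 - 1*21))/(-188) = (180 - 45*(18 - 21))*(-1/188) = (180 - 45*(-3))*(-1/188) = (180 + 135)*(-1/188) = 315*(-1/188) = -315/188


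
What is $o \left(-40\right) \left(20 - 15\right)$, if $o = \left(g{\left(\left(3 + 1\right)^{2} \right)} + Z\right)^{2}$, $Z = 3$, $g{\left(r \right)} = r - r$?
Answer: $-1800$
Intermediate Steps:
$g{\left(r \right)} = 0$
$o = 9$ ($o = \left(0 + 3\right)^{2} = 3^{2} = 9$)
$o \left(-40\right) \left(20 - 15\right) = 9 \left(-40\right) \left(20 - 15\right) = - 360 \left(20 - 15\right) = \left(-360\right) 5 = -1800$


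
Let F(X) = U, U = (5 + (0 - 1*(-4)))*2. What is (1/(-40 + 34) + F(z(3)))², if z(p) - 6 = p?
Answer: 11449/36 ≈ 318.03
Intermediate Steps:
z(p) = 6 + p
U = 18 (U = (5 + (0 + 4))*2 = (5 + 4)*2 = 9*2 = 18)
F(X) = 18
(1/(-40 + 34) + F(z(3)))² = (1/(-40 + 34) + 18)² = (1/(-6) + 18)² = (-⅙ + 18)² = (107/6)² = 11449/36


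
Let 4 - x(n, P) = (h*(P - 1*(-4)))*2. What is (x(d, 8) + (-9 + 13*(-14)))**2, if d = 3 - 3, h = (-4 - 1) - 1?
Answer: 1849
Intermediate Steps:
h = -6 (h = -5 - 1 = -6)
d = 0
x(n, P) = 52 + 12*P (x(n, P) = 4 - (-6*(P - 1*(-4)))*2 = 4 - (-6*(P + 4))*2 = 4 - (-6*(4 + P))*2 = 4 - (-24 - 6*P)*2 = 4 - (-48 - 12*P) = 4 + (48 + 12*P) = 52 + 12*P)
(x(d, 8) + (-9 + 13*(-14)))**2 = ((52 + 12*8) + (-9 + 13*(-14)))**2 = ((52 + 96) + (-9 - 182))**2 = (148 - 191)**2 = (-43)**2 = 1849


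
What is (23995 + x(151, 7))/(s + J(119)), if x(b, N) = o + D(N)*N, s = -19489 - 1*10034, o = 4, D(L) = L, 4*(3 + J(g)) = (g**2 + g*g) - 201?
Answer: -96192/89983 ≈ -1.0690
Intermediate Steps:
J(g) = -213/4 + g**2/2 (J(g) = -3 + ((g**2 + g*g) - 201)/4 = -3 + ((g**2 + g**2) - 201)/4 = -3 + (2*g**2 - 201)/4 = -3 + (-201 + 2*g**2)/4 = -3 + (-201/4 + g**2/2) = -213/4 + g**2/2)
s = -29523 (s = -19489 - 10034 = -29523)
x(b, N) = 4 + N**2 (x(b, N) = 4 + N*N = 4 + N**2)
(23995 + x(151, 7))/(s + J(119)) = (23995 + (4 + 7**2))/(-29523 + (-213/4 + (1/2)*119**2)) = (23995 + (4 + 49))/(-29523 + (-213/4 + (1/2)*14161)) = (23995 + 53)/(-29523 + (-213/4 + 14161/2)) = 24048/(-29523 + 28109/4) = 24048/(-89983/4) = 24048*(-4/89983) = -96192/89983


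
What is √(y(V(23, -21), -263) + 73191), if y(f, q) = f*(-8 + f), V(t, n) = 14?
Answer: 5*√2931 ≈ 270.69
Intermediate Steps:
√(y(V(23, -21), -263) + 73191) = √(14*(-8 + 14) + 73191) = √(14*6 + 73191) = √(84 + 73191) = √73275 = 5*√2931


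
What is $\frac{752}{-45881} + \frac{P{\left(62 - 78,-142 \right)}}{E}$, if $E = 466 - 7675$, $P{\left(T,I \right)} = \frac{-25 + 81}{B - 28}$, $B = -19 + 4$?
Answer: $- \frac{5361416}{330756129} \approx -0.01621$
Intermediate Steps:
$B = -15$
$P{\left(T,I \right)} = - \frac{56}{43}$ ($P{\left(T,I \right)} = \frac{-25 + 81}{-15 - 28} = \frac{56}{-43} = 56 \left(- \frac{1}{43}\right) = - \frac{56}{43}$)
$E = -7209$ ($E = 466 - 7675 = -7209$)
$\frac{752}{-45881} + \frac{P{\left(62 - 78,-142 \right)}}{E} = \frac{752}{-45881} - \frac{56}{43 \left(-7209\right)} = 752 \left(- \frac{1}{45881}\right) - - \frac{56}{309987} = - \frac{752}{45881} + \frac{56}{309987} = - \frac{5361416}{330756129}$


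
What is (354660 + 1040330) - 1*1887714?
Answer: -492724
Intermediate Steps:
(354660 + 1040330) - 1*1887714 = 1394990 - 1887714 = -492724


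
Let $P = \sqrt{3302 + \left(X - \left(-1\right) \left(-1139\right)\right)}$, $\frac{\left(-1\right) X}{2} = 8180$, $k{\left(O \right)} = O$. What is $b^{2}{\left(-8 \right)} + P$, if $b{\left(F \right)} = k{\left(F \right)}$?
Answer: $64 + i \sqrt{14197} \approx 64.0 + 119.15 i$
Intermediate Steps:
$X = -16360$ ($X = \left(-2\right) 8180 = -16360$)
$b{\left(F \right)} = F$
$P = i \sqrt{14197}$ ($P = \sqrt{3302 - \left(16360 - -1139\right)} = \sqrt{3302 - 17499} = \sqrt{-14197} = i \sqrt{14197} \approx 119.15 i$)
$b^{2}{\left(-8 \right)} + P = \left(-8\right)^{2} + i \sqrt{14197} = 64 + i \sqrt{14197}$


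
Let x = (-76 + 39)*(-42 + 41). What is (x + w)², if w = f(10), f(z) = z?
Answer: 2209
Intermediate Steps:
w = 10
x = 37 (x = -37*(-1) = 37)
(x + w)² = (37 + 10)² = 47² = 2209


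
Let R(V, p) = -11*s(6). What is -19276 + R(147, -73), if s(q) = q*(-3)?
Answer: -19078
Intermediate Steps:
s(q) = -3*q
R(V, p) = 198 (R(V, p) = -(-33)*6 = -11*(-18) = 198)
-19276 + R(147, -73) = -19276 + 198 = -19078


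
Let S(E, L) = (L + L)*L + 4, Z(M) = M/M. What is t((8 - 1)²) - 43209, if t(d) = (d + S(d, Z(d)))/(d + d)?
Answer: -4234427/98 ≈ -43208.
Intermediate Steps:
Z(M) = 1
S(E, L) = 4 + 2*L² (S(E, L) = (2*L)*L + 4 = 2*L² + 4 = 4 + 2*L²)
t(d) = (6 + d)/(2*d) (t(d) = (d + (4 + 2*1²))/(d + d) = (d + (4 + 2*1))/((2*d)) = (d + (4 + 2))*(1/(2*d)) = (d + 6)*(1/(2*d)) = (6 + d)*(1/(2*d)) = (6 + d)/(2*d))
t((8 - 1)²) - 43209 = (6 + (8 - 1)²)/(2*((8 - 1)²)) - 43209 = (6 + 7²)/(2*(7²)) - 43209 = (½)*(6 + 49)/49 - 43209 = (½)*(1/49)*55 - 43209 = 55/98 - 43209 = -4234427/98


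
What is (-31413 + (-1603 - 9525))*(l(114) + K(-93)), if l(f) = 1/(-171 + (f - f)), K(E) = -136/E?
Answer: -17287319/279 ≈ -61962.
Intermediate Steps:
l(f) = -1/171 (l(f) = 1/(-171 + 0) = 1/(-171) = -1/171)
(-31413 + (-1603 - 9525))*(l(114) + K(-93)) = (-31413 + (-1603 - 9525))*(-1/171 - 136/(-93)) = (-31413 - 11128)*(-1/171 - 136*(-1/93)) = -42541*(-1/171 + 136/93) = -42541*7721/5301 = -17287319/279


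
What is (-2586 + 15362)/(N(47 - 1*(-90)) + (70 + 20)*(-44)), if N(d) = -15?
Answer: -12776/3975 ≈ -3.2141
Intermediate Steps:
(-2586 + 15362)/(N(47 - 1*(-90)) + (70 + 20)*(-44)) = (-2586 + 15362)/(-15 + (70 + 20)*(-44)) = 12776/(-15 + 90*(-44)) = 12776/(-15 - 3960) = 12776/(-3975) = 12776*(-1/3975) = -12776/3975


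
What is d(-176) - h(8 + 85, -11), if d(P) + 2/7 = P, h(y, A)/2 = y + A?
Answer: -2382/7 ≈ -340.29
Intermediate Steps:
h(y, A) = 2*A + 2*y (h(y, A) = 2*(y + A) = 2*(A + y) = 2*A + 2*y)
d(P) = -2/7 + P
d(-176) - h(8 + 85, -11) = (-2/7 - 176) - (2*(-11) + 2*(8 + 85)) = -1234/7 - (-22 + 2*93) = -1234/7 - (-22 + 186) = -1234/7 - 1*164 = -1234/7 - 164 = -2382/7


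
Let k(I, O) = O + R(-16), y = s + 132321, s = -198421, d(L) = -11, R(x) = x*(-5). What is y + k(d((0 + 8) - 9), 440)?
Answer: -65580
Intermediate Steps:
R(x) = -5*x
y = -66100 (y = -198421 + 132321 = -66100)
k(I, O) = 80 + O (k(I, O) = O - 5*(-16) = O + 80 = 80 + O)
y + k(d((0 + 8) - 9), 440) = -66100 + (80 + 440) = -66100 + 520 = -65580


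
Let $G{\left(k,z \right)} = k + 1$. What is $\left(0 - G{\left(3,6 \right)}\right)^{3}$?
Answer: $-64$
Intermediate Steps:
$G{\left(k,z \right)} = 1 + k$
$\left(0 - G{\left(3,6 \right)}\right)^{3} = \left(0 - \left(1 + 3\right)\right)^{3} = \left(0 - 4\right)^{3} = \left(-4\right)^{3} = -64$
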